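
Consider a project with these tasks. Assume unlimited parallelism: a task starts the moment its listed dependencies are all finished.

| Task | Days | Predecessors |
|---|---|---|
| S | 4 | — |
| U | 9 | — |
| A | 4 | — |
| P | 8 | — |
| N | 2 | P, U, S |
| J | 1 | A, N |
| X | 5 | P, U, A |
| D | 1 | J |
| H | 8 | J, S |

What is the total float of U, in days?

Critical path: U→N→J→H = 9+2+1+8 = 20, so the finish is 20 days.
The longest chain containing U totals 20 days.
Float = 20 − 20 = 0.

0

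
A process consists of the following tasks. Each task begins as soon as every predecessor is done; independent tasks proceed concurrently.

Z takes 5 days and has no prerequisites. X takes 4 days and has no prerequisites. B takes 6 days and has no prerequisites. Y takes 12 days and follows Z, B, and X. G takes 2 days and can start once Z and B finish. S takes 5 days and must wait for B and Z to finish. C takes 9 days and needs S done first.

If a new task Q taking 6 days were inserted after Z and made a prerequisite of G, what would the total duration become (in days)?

Originally the project takes 20 days.
With Q inserted, G now waits for max(Z, B, Q).
New critical path: B→S→C = 6+5+9 = 20 ⇒ 20 days.

20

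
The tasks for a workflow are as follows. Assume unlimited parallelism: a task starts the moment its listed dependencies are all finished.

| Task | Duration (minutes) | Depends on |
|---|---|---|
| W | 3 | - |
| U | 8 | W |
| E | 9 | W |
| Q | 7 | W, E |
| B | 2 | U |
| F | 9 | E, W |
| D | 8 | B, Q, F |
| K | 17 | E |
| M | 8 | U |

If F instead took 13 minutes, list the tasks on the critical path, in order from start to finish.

Actual critical path: W→E→F→D = 3+9+9+8 = 29 ⇒ 29 minutes.
Since F is critical, the +4 change carries straight to that chain (now 33 minutes).
That remains the longest chain; total 33 minutes.

W, E, F, D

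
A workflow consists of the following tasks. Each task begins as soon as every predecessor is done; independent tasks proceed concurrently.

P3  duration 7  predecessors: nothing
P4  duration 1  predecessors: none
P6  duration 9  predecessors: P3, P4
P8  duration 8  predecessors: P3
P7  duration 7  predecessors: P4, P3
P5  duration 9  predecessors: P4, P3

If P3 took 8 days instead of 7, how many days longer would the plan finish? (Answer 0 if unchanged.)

Baseline: P3→P5 = 7+9 = 16 → 16 days.
P3 is on the critical path; changing it to 8 makes that path 17 days.
That remains the longest chain; total 17 days.
Change in finish: 17 − 16 = +1 days.

1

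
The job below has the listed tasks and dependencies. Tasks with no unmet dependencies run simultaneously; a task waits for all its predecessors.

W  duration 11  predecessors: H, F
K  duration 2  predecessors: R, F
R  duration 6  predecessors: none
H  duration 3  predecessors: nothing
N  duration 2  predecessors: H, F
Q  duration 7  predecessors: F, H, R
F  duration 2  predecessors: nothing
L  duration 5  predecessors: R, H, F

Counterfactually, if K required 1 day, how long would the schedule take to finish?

14

Baseline: H→W = 3+11 = 14 → 14 days.
The longest path through K is only 8 days, so K has float 6.
That remains the longest chain; total 14 days.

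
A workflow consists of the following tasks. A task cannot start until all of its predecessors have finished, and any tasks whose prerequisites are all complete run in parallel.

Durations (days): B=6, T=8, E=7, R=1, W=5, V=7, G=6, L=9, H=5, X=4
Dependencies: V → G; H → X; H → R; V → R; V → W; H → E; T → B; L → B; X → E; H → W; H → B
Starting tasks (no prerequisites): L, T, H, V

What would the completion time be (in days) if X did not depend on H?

Original critical path: H→X→E = 5+4+7 = 16 ⇒ 16 days.
Without H→X, X's earliest start moves from 5 to 0.
After: L→B = 9+6 = 15 → 15 days.

15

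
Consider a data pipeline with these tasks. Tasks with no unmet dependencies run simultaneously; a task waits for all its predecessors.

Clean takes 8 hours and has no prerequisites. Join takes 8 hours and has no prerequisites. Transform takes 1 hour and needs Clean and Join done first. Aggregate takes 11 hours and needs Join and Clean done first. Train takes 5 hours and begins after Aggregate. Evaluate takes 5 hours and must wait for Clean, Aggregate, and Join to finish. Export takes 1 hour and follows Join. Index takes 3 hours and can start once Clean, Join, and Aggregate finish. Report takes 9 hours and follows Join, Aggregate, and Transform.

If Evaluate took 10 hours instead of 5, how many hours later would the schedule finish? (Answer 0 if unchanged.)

1

As given, the longest chain is Clean→Aggregate→Report = 8+11+9 = 28, so the finish is 28 hours.
Evaluate has 4 hours of float (longest path through it is 24).
Now Clean→Aggregate→Evaluate = 8+11+10 = 29 is longest, so the finish becomes 29 hours.
Change in finish: 29 − 28 = +1 hours.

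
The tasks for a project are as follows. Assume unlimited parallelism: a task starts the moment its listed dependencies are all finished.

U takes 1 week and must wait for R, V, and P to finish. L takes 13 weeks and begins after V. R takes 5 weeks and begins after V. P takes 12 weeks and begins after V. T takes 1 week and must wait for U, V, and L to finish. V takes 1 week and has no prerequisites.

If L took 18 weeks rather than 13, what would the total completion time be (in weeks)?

20

The binding path is V→L→T = 1+13+1 = 15; finish at 15 weeks.
Since L is critical, the +5 change carries straight to that chain (now 20 weeks).
The critical path is still V→L→T; finish is now 20 weeks.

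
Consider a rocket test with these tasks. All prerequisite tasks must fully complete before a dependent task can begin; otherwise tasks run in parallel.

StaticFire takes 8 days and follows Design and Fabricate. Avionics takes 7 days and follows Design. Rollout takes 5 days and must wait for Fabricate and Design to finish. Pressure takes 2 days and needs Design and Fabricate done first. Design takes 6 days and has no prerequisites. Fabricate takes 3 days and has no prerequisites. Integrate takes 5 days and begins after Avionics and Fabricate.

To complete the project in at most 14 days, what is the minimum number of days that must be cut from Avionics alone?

4

Current finish: 18 days; target: 14.
Avionics is on every critical path, so each day cut from Avionics cuts the finish by one (this holds down to a finish of 14).
Need 18 − 14 = 4 days off Avionics → Avionics becomes 3 days, finish becomes 14.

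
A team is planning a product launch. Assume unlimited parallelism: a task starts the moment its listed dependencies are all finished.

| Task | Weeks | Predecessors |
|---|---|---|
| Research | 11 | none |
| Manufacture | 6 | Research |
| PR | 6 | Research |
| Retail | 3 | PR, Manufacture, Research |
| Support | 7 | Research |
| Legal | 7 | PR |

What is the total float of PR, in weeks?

0

Research→PR→Legal = 11+6+7 = 24 sets the makespan at 24 weeks.
Longest path through PR: 24 weeks (earliest finish 17, latest finish 17).
Slack of PR = 11 − 11 = 0 weeks.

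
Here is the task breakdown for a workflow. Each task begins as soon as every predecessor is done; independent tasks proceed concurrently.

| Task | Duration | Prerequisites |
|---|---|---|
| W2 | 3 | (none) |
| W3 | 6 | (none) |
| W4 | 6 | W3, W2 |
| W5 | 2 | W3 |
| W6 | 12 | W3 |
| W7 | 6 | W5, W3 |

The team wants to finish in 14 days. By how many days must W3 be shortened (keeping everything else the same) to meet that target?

4

Current finish: 18 days; target: 14.
W3 is on every critical path, so each day cut from W3 cuts the finish by one (this holds down to a finish of 13).
Need 18 − 14 = 4 days off W3 → W3 becomes 2 days, finish becomes 14.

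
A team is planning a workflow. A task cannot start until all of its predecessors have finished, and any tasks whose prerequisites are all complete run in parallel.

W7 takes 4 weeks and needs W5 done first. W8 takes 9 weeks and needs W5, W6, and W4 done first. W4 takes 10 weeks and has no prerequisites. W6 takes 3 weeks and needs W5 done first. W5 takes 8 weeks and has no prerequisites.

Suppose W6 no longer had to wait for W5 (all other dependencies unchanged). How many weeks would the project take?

Before: longest chain W5→W6→W8 = 8+3+9 = 20, finish 20.
Without W5→W6, W6's earliest start moves from 8 to 0.
After: W4→W8 = 10+9 = 19 → 19 weeks.

19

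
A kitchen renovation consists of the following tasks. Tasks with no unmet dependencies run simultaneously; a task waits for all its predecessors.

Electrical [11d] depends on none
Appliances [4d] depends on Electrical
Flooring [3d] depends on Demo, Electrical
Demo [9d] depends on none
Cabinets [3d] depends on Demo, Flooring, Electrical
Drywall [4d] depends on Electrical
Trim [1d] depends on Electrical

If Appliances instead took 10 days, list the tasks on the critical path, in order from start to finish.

Electrical, Appliances

As given, the longest chain is Electrical→Flooring→Cabinets = 11+3+3 = 17, so the finish is 17 days.
Appliances is off the critical path — its longest chain is 15 days, giving 2 of slack.
New critical path: Electrical→Appliances = 11+10 = 21 ⇒ 21 days.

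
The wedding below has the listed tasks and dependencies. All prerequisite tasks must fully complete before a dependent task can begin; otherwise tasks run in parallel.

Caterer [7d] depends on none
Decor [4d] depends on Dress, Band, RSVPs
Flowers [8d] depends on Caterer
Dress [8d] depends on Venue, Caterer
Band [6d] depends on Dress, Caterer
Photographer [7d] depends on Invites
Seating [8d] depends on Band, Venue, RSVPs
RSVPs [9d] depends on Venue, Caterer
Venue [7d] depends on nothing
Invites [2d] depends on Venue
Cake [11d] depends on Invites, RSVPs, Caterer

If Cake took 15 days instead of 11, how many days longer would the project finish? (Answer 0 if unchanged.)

Baseline: Venue→Dress→Band→Seating = 7+8+6+8 = 29 → 29 days.
The longest path through Cake is only 27 days, so Cake has float 2.
New critical path: Venue→RSVPs→Cake = 7+9+15 = 31 ⇒ 31 days.
Change in finish: 31 − 29 = +2 days.

2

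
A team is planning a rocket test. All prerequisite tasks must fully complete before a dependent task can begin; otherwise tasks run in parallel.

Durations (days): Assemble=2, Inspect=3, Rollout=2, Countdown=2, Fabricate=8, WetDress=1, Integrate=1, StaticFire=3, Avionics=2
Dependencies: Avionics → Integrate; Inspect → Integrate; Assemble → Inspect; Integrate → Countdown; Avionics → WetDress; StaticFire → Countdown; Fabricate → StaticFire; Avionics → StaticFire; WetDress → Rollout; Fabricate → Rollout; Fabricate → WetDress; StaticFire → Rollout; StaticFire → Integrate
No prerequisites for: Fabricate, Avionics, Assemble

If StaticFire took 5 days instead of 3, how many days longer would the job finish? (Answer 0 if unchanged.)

Actual critical path: Fabricate→StaticFire→Integrate→Countdown = 8+3+1+2 = 14 ⇒ 14 days.
StaticFire is on the critical path; changing it to 5 makes that path 16 days.
That remains the longest chain; total 16 days.
Change in finish: 16 − 14 = +2 days.

2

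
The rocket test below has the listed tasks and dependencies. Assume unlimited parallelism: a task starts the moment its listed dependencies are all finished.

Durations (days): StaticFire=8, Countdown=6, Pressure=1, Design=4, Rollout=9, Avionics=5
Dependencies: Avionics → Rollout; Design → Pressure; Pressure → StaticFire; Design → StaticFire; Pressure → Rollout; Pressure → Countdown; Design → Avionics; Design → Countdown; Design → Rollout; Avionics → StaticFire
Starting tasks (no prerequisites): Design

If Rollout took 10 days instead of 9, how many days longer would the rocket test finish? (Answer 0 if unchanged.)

1

Baseline: Design→Avionics→Rollout = 4+5+9 = 18 → 18 days.
Rollout lies on that path, so at 10 days the path becomes 19 days.
That remains the longest chain; total 19 days.
Change in finish: 19 − 18 = +1 days.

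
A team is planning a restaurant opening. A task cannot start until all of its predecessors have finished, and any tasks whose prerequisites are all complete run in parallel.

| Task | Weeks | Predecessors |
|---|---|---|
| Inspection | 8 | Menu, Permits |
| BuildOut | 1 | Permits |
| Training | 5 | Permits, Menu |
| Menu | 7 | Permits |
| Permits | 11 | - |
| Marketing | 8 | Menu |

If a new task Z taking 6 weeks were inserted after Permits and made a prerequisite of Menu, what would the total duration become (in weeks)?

Originally the schedule takes 26 weeks.
With Z inserted, Menu now waits for max(Permits, Z).
New critical path: Permits→Z→Menu→Marketing = 11+6+7+8 = 32 ⇒ 32 weeks.

32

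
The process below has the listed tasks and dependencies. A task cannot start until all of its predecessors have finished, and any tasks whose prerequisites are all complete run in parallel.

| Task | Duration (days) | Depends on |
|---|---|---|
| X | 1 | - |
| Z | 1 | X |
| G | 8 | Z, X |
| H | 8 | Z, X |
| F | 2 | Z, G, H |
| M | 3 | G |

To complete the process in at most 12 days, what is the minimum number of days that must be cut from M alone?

1

Current finish: 13 days; target: 12.
M is on every critical path, so each day cut from M cuts the finish by one (this holds down to a finish of 12).
Need 13 − 12 = 1 day off M → M becomes 2 days, finish becomes 12.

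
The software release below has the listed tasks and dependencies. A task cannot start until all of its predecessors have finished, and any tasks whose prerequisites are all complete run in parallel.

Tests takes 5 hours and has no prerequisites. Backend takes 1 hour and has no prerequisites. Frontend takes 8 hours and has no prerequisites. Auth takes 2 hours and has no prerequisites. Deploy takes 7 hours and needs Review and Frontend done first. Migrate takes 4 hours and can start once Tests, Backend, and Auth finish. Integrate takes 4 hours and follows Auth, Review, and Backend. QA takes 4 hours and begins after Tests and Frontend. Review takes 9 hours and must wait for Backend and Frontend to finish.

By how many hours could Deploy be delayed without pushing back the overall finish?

0

Critical path: Frontend→Review→Deploy = 8+9+7 = 24, so the finish is 24 hours.
The longest chain containing Deploy totals 24 hours.
So Deploy can slip 24 − 24 = 0 hours.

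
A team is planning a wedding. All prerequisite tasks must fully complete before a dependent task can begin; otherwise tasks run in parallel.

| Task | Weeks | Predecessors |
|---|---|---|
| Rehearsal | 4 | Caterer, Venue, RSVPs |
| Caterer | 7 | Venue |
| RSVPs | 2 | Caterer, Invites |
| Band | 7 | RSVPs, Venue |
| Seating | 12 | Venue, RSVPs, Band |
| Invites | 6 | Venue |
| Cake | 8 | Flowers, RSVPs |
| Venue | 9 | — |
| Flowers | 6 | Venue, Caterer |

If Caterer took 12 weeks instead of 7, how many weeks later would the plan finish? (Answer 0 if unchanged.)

5

The binding path is Venue→Caterer→RSVPs→Band→Seating = 9+7+2+7+12 = 37; finish at 37 weeks.
Since Caterer is critical, the +5 change carries straight to that chain (now 42 weeks).
The critical path is still Venue→Caterer→RSVPs→Band→Seating; finish is now 42 weeks.
Change in finish: 42 − 37 = +5 weeks.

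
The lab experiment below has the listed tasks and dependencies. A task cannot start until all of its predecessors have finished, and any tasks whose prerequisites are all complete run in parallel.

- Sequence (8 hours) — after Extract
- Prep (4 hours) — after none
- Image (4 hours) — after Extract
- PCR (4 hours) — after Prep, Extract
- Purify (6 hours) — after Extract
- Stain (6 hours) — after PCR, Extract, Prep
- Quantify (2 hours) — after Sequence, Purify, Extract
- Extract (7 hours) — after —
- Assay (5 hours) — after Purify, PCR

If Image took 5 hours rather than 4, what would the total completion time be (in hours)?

Baseline: Extract→Purify→Assay = 7+6+5 = 18 → 18 hours.
The longest path through Image is only 11 hours, so Image has float 7.
That remains the longest chain; total 18 hours.

18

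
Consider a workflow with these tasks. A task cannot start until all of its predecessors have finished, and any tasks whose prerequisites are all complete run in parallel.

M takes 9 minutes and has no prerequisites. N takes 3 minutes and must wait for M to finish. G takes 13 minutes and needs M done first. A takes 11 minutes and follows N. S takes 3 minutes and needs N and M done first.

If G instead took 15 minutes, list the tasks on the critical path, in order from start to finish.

Actual critical path: M→N→A = 9+3+11 = 23 ⇒ 23 minutes.
G is off the critical path — its longest chain is 22 minutes, giving 1 of slack.
The binding chain switches to M→G = 9+15 = 24; finish 24 minutes.

M, G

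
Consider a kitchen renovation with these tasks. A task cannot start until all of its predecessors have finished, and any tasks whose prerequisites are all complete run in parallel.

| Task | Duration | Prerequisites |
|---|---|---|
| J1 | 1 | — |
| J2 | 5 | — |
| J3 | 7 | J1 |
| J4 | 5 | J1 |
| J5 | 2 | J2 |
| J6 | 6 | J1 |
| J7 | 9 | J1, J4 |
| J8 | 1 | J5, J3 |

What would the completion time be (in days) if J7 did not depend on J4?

With the dependency in place, J1→J4→J7 = 1+5+9 = 15 sets the finish at 15 days.
Without J4→J7, J7's earliest start moves from 6 to 1.
The longest chain is now J1→J7 = 1+9 = 10, so the kitchen renovation takes 10 days.

10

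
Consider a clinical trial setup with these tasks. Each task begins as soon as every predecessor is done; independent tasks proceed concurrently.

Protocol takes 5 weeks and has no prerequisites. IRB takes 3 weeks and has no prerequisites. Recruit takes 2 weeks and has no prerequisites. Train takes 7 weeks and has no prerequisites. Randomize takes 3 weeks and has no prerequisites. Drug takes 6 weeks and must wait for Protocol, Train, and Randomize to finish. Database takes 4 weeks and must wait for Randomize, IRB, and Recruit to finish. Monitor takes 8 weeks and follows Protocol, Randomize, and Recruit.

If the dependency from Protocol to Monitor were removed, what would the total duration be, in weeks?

13

Before: longest chain Protocol→Monitor = 5+8 = 13, finish 13.
Without Protocol→Monitor, Monitor's earliest start moves from 5 to 3.
New critical path: Train→Drug = 7+6 = 13 ⇒ 13 weeks.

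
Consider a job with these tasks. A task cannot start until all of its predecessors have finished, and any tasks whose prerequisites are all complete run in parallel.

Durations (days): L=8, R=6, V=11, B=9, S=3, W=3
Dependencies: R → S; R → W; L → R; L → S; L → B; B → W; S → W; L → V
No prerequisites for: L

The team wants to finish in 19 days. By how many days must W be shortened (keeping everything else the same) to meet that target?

1

Current finish: 20 days; target: 19.
W is on every critical path, so each day cut from W cuts the finish by one (this holds down to a finish of 19).
Need 20 − 19 = 1 day off W → W becomes 2 days, finish becomes 19.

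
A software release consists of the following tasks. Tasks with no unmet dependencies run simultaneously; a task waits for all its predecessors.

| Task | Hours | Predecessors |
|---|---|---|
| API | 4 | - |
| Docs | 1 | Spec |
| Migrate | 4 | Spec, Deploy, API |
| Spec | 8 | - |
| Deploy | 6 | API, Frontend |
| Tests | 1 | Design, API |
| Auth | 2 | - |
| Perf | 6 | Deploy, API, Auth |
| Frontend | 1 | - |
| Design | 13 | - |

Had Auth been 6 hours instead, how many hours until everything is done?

16

Critical path before the change: API→Deploy→Perf = 4+6+6 = 16 giving 16 hours.
Auth has 8 hours of float (longest path through it is 8).
That remains the longest chain; total 16 hours.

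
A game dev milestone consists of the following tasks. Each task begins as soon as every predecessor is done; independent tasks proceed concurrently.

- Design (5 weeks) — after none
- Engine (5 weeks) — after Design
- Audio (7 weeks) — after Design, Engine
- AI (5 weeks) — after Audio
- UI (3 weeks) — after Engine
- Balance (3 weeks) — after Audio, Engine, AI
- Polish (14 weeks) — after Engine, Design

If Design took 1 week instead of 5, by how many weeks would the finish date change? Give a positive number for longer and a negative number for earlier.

-4

As given, the longest chain is Design→Engine→Audio→AI→Balance = 5+5+7+5+3 = 25, so the finish is 25 weeks.
Design lies on that path, so at 1 week the path becomes 21 weeks.
That remains the longest chain; total 21 weeks.
Change in finish: 21 − 25 = -4 weeks.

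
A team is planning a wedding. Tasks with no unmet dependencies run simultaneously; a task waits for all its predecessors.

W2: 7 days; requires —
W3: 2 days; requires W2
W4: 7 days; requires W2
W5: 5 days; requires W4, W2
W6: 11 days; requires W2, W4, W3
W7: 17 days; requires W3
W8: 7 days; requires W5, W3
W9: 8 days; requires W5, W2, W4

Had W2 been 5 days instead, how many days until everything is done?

Critical path before the change: W2→W4→W5→W9 = 7+7+5+8 = 27 giving 27 days.
W2 lies on that path, so at 5 days the path becomes 25 days.
The critical path is still W2→W4→W5→W9; finish is now 25 days.

25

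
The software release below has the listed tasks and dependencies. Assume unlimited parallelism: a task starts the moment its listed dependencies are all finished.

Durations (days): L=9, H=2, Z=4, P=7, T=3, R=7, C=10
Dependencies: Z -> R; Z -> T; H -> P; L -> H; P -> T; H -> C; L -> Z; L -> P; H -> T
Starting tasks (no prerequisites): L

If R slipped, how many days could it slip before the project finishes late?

L→H→P→T = 9+2+7+3 = 21 sets the makespan at 21 days.
The longest chain containing R totals 20 days.
Slack of R = 14 − 13 = 1 day.

1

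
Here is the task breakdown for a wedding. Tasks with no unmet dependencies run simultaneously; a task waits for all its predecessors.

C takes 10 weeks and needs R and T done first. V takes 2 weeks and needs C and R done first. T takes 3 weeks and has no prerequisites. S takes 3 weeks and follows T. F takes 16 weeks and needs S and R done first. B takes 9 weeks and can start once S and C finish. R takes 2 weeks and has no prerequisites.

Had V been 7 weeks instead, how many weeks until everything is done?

22

The binding path is T→C→B = 3+10+9 = 22; finish at 22 weeks.
V is off the critical path — its longest chain is 15 weeks, giving 7 of slack.
The critical path is still T→C→B; finish is now 22 weeks.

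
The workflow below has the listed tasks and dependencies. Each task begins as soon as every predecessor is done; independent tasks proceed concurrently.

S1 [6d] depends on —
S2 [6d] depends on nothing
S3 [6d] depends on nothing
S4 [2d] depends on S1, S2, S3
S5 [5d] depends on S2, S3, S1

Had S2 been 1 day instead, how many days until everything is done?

11

As given, the longest chain is S2→S5 = 6+5 = 11, so the finish is 11 days.
S2 lies on that path, so at 1 day the path becomes 6 days.
The binding chain switches to S1→S5 = 6+5 = 11; finish 11 days.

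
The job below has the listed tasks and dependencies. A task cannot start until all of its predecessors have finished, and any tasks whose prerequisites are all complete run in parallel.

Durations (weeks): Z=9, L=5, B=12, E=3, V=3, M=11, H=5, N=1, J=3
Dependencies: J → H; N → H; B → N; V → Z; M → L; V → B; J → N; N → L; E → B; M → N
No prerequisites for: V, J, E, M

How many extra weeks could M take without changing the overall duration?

V→B→N→H = 3+12+1+5 = 21 sets the makespan at 21 weeks.
The longest chain containing M totals 17 weeks.
Slack of M = 4 − 0 = 4 weeks.

4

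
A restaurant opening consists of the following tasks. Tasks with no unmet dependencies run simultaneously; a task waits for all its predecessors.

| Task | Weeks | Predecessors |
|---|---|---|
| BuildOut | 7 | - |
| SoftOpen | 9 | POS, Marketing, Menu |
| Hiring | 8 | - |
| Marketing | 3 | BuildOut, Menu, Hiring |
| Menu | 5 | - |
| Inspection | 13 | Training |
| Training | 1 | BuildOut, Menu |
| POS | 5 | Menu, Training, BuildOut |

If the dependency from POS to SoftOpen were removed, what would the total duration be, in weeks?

With the dependency in place, BuildOut→Training→POS→SoftOpen = 7+1+5+9 = 22 sets the finish at 22 weeks.
Without POS→SoftOpen, SoftOpen's earliest start moves from 13 to 11.
After: BuildOut→Training→Inspection = 7+1+13 = 21 → 21 weeks.

21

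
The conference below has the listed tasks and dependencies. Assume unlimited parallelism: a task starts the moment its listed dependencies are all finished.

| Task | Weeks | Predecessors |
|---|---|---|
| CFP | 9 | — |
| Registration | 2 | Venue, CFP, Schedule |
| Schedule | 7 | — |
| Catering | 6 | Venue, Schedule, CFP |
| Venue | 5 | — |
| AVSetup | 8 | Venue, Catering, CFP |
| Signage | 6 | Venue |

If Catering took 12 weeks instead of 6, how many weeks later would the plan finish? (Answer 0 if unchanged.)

6

Actual critical path: CFP→Catering→AVSetup = 9+6+8 = 23 ⇒ 23 weeks.
Catering lies on that path, so at 12 weeks the path becomes 29 weeks.
No other chain overtakes it, so the finish is 29 weeks.
Change in finish: 29 − 23 = +6 weeks.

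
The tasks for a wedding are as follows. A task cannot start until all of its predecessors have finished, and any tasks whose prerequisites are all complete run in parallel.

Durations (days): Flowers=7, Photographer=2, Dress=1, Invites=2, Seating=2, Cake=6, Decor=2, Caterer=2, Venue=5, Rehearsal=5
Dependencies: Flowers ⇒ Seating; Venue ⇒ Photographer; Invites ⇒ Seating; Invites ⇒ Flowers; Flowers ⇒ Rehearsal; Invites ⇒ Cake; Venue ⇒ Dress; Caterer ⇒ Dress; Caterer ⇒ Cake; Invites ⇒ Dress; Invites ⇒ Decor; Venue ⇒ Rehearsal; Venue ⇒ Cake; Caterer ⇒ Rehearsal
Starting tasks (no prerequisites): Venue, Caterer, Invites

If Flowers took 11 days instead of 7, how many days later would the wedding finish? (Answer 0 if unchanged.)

4

Critical path before the change: Invites→Flowers→Rehearsal = 2+7+5 = 14 giving 14 days.
Flowers is on the critical path; changing it to 11 makes that path 18 days.
No other chain overtakes it, so the finish is 18 days.
Change in finish: 18 − 14 = +4 days.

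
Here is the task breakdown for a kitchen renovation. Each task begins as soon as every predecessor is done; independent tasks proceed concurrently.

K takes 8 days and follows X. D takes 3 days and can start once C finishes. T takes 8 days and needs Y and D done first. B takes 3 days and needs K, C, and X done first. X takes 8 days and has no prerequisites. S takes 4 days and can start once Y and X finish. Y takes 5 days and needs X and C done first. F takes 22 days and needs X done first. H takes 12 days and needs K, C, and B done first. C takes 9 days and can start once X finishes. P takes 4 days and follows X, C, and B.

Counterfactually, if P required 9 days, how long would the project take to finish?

Actual critical path: X→C→B→H = 8+9+3+12 = 32 ⇒ 32 days.
P is off the critical path — its longest chain is 24 days, giving 8 of slack.
No other chain overtakes it, so the finish is 32 days.

32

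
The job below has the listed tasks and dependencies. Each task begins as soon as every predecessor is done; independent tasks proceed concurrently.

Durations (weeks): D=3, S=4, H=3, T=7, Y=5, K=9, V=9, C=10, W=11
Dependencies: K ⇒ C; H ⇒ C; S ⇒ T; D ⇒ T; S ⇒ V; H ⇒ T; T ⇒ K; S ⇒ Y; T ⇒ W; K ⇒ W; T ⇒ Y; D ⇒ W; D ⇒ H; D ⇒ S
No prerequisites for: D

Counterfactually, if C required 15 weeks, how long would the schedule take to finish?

38

Baseline: D→S→T→K→W = 3+4+7+9+11 = 34 → 34 weeks.
The longest path through C is only 33 weeks, so C has float 1.
The binding chain switches to D→S→T→K→C = 3+4+7+9+15 = 38; finish 38 weeks.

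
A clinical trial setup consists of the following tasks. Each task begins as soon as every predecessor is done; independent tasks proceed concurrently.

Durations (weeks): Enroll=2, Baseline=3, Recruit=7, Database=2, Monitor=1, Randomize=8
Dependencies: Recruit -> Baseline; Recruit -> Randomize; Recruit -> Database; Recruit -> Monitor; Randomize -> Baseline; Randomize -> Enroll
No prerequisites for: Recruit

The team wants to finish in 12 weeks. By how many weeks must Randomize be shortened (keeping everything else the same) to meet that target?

6

Current finish: 18 weeks; target: 12.
Randomize is on every critical path, so each week cut from Randomize cuts the finish by one (this holds down to a finish of 11).
Need 18 − 12 = 6 weeks off Randomize → Randomize becomes 2 weeks, finish becomes 12.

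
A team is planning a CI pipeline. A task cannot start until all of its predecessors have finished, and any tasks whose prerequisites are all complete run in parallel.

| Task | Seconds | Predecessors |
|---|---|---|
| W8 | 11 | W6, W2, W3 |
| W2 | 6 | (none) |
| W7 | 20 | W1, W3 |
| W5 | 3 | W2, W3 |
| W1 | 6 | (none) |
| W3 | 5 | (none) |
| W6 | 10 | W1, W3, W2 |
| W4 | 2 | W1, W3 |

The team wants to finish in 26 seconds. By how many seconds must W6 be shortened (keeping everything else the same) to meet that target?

Current finish: 27 seconds; target: 26.
W6 is on every critical path, so each second cut from W6 cuts the finish by one (this holds down to a finish of 26).
Need 27 − 26 = 1 second off W6 → W6 becomes 9 seconds, finish becomes 26.

1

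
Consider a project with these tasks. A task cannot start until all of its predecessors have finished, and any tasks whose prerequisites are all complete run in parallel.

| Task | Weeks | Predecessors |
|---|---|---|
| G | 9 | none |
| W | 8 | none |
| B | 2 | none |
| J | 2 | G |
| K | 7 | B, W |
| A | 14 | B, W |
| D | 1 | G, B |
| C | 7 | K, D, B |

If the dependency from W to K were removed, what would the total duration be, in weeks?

Original critical path: W→K→C = 8+7+7 = 22 ⇒ 22 weeks.
Without W→K, K's earliest start moves from 8 to 2.
After: W→A = 8+14 = 22 → 22 weeks.

22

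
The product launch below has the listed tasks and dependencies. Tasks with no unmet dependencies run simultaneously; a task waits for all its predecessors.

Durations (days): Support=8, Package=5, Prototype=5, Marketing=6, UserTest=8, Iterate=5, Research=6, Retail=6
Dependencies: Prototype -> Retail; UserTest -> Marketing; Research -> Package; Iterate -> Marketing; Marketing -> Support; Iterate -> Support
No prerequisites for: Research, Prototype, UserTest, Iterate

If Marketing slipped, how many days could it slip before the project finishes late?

0

UserTest→Marketing→Support = 8+6+8 = 22 sets the makespan at 22 days.
The longest chain containing Marketing totals 22 days.
So Marketing can slip 14 − 14 = 0 days.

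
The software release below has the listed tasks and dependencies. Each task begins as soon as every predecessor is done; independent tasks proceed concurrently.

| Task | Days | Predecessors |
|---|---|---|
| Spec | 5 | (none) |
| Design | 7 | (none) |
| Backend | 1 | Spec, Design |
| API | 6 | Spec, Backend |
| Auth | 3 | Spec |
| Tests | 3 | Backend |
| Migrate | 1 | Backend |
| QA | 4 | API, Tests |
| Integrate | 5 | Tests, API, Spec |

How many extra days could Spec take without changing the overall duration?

2

Design→Backend→API→Integrate = 7+1+6+5 = 19 sets the makespan at 19 days.
Longest path through Spec: 17 days (earliest finish 5, latest finish 7).
Slack of Spec = 2 − 0 = 2 days.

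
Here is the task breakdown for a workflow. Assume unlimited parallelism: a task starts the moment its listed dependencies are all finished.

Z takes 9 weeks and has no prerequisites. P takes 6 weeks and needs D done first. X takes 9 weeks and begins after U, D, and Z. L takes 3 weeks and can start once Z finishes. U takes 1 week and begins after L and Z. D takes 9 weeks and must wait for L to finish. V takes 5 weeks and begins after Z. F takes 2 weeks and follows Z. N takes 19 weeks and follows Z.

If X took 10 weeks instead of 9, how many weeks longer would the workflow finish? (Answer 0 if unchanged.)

As given, the longest chain is Z→L→D→X = 9+3+9+9 = 30, so the finish is 30 weeks.
X is on the critical path; changing it to 10 makes that path 31 weeks.
The critical path is still Z→L→D→X; finish is now 31 weeks.
Change in finish: 31 − 30 = +1 weeks.

1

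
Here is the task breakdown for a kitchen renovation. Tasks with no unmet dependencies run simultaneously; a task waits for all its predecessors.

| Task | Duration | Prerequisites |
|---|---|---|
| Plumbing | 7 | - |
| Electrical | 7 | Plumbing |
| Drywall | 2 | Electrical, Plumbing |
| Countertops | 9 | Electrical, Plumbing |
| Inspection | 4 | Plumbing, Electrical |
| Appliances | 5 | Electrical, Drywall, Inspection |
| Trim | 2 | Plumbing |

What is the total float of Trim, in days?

14

Plumbing→Electrical→Countertops = 7+7+9 = 23 sets the makespan at 23 days.
Longest path through Trim: 9 days (earliest finish 9, latest finish 23).
Slack of Trim = 21 − 7 = 14 days.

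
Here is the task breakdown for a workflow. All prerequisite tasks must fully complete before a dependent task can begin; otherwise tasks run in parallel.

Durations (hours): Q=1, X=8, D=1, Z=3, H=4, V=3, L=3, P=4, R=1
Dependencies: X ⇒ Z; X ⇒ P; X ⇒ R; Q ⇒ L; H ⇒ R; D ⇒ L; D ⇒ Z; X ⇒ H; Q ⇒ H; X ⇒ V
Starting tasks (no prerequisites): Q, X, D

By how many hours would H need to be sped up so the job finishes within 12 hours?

Current finish: 13 hours; target: 12.
H is on every critical path, so each hour cut from H cuts the finish by one (this holds down to a finish of 12).
Need 13 − 12 = 1 hour off H → H becomes 3 hours, finish becomes 12.

1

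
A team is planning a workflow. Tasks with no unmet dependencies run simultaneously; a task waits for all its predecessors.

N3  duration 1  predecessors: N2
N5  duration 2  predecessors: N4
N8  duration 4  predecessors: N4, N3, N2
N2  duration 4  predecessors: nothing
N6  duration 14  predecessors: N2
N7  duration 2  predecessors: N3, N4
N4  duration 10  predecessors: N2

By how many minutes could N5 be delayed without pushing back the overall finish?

The longest chain is N2→N4→N8 = 4+10+4 = 18; overall finish 18 minutes.
The longest chain containing N5 totals 16 minutes.
Slack of N5 = 16 − 14 = 2 minutes.

2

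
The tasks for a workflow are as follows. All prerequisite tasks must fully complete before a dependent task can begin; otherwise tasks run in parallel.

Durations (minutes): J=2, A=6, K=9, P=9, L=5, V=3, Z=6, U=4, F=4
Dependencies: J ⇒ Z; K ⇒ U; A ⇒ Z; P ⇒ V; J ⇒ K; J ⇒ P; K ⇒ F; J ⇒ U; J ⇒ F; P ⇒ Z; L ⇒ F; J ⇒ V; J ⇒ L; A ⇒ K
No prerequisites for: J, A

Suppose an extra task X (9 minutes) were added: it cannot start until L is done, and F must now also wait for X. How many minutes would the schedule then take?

20

Originally the schedule takes 19 minutes.
With X inserted, F now waits for max(K, L, J, X).
New critical path: J→L→X→F = 2+5+9+4 = 20 ⇒ 20 minutes.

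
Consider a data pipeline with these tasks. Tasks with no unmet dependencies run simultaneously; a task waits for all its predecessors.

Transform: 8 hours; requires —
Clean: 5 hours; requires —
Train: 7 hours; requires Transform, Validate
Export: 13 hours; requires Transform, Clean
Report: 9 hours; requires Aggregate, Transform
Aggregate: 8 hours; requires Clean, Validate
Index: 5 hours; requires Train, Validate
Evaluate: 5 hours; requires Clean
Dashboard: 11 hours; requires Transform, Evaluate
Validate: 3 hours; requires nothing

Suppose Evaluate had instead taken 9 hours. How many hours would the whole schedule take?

The binding path is Clean→Aggregate→Report = 5+8+9 = 22; finish at 22 hours.
Evaluate is off the critical path — its longest chain is 21 hours, giving 1 of slack.
The binding chain switches to Clean→Evaluate→Dashboard = 5+9+11 = 25; finish 25 hours.

25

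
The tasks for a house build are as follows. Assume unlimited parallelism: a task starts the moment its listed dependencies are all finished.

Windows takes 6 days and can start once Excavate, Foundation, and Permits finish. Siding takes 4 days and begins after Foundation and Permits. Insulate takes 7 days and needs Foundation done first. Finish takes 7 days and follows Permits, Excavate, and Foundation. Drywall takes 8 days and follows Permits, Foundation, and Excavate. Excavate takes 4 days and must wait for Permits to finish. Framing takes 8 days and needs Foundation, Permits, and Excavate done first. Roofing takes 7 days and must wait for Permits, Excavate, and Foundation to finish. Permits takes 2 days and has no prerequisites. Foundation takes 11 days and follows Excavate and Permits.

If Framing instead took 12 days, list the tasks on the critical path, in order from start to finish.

As given, the longest chain is Permits→Excavate→Foundation→Framing = 2+4+11+8 = 25, so the finish is 25 days.
Framing lies on that path, so at 12 days the path becomes 29 days.
The critical path is still Permits→Excavate→Foundation→Framing; finish is now 29 days.

Permits, Excavate, Foundation, Framing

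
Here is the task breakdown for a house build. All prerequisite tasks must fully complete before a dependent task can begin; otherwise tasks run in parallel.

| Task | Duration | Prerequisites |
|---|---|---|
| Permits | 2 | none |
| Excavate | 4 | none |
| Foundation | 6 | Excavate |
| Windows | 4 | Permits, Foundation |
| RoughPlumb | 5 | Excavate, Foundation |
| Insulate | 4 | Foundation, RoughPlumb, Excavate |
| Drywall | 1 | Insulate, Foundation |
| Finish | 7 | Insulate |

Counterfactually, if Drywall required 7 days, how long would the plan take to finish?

As given, the longest chain is Excavate→Foundation→RoughPlumb→Insulate→Finish = 4+6+5+4+7 = 26, so the finish is 26 days.
Drywall has 6 days of float (longest path through it is 20).
New critical path: Excavate→Foundation→RoughPlumb→Insulate→Drywall = 4+6+5+4+7 = 26 ⇒ 26 days.

26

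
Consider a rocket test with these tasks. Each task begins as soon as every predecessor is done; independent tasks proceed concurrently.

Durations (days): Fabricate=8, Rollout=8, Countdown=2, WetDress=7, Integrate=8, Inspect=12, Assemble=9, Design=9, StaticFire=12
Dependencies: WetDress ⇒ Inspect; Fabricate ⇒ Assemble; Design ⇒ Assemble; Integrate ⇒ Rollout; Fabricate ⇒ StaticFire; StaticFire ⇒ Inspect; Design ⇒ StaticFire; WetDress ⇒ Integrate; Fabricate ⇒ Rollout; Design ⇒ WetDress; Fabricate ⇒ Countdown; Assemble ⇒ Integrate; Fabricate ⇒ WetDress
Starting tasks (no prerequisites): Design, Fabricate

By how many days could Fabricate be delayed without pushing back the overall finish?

The longest chain is Design→Assemble→Integrate→Rollout = 9+9+8+8 = 34; overall finish 34 days.
Longest path through Fabricate: 33 days (earliest finish 8, latest finish 9).
Float = 34 − 33 = 1.

1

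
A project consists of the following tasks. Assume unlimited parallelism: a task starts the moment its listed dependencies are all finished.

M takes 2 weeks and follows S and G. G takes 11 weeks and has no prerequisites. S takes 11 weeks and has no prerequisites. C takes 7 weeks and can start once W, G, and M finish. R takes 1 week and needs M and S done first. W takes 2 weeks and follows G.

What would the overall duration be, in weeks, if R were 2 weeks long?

20

As given, the longest chain is S→M→C = 11+2+7 = 20, so the finish is 20 weeks.
R is off the critical path — its longest chain is 14 weeks, giving 6 of slack.
The critical path is still S→M→C; finish is now 20 weeks.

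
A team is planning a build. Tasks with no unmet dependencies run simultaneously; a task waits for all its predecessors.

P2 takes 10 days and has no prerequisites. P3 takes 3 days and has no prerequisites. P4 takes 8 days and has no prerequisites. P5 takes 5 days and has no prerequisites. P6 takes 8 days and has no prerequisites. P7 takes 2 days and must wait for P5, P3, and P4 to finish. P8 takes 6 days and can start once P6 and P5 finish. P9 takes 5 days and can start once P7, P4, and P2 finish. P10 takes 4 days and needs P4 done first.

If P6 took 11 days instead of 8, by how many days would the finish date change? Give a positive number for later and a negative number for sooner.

The binding path is P2→P9 = 10+5 = 15; finish at 15 days.
P6 has 1 day of float (longest path through it is 14).
Now P6→P8 = 11+6 = 17 is longest, so the finish becomes 17 days.
Change in finish: 17 − 15 = +2 days.

2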